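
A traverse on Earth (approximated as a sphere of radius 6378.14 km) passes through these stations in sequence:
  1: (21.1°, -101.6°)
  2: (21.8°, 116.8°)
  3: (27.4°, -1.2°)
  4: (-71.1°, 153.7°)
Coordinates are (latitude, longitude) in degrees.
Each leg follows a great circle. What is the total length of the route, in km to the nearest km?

40031 km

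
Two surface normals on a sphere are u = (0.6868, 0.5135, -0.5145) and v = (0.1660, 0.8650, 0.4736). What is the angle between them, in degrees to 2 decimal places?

u·v = 0.3145; |u| = 1.0000, |v| = 1.0000.
cos θ = (u·v)/(|u||v|) = 0.3145, so θ = 71.67°.

71.67°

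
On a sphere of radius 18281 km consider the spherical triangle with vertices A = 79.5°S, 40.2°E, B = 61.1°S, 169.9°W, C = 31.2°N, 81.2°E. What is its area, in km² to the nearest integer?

Side lengths (central angles): a = 2.1987, b = 1.9733, c = 0.6687 rad; semiperimeter s = 2.4203.
By l'Huilier's theorem, tan(E/4) = √[tan(s/2) tan((s−a)/2) tan((s−b)/2) tan((s−c)/2)], giving spherical excess E = 1.1056 rad.
Area = E·R² = 1.1056 × (18281)² ≈ 369486813 km².

369486813 km²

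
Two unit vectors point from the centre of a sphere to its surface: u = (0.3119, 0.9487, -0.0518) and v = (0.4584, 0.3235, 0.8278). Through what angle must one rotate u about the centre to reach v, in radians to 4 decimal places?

u·v = 0.4070; |u| = 1.0000, |v| = 1.0000.
cos θ = (u·v)/(|u||v|) = 0.4070, so θ = 1.1516 rad.

1.1516 rad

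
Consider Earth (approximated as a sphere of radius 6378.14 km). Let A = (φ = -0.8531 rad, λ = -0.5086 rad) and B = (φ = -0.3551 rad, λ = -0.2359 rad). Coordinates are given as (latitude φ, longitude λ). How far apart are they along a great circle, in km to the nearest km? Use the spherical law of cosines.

Let φ₁ = -0.8531 rad, φ₂ = -0.3551 rad, and Δλ = 0.2727 rad.
cos c = sin φ₁ sin φ₂ + cos φ₁ cos φ₂ cos Δλ = (-0.7533)(-0.3477) + (0.6577)(0.9376)(0.9630) = 0.85575,
so c = arccos(0.85575) = 0.54379 rad.
Distance = R·c = 6378.14 × 0.5438 ≈ 3468 km.

3468 km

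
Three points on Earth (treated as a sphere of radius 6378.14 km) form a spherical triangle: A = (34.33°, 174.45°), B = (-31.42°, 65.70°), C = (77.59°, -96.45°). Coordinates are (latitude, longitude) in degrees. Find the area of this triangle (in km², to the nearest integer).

Side lengths (central angles): a = 2.3236, b = 0.9842, c = 2.1183 rad; semiperimeter s = 2.7130.
By l'Huilier's theorem, tan(E/4) = √[tan(s/2) tan((s−a)/2) tan((s−b)/2) tan((s−c)/2)], giving spherical excess E = 2.0737 rad.
Area = E·R² = 2.0737 × (6378.14)² ≈ 84360881 km².

84360881 km²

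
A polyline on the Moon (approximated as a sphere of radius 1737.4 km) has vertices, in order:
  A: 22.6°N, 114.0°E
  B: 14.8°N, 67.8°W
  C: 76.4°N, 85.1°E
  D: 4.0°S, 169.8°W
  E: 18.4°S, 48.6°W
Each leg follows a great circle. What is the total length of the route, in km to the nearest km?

Leg A→B: central angle 2.4881 rad, distance 4322.9 km.
Leg B→C: central angle 1.5249 rad, distance 2649.3 km.
Leg C→D: central angle 1.7001 rad, distance 2953.7 km.
Leg D→E: central angle 2.0582 rad, distance 3575.9 km.
Total: 4322.9 + 2649.3 + 2953.7 + 3575.9 ≈ 13502 km.

13502 km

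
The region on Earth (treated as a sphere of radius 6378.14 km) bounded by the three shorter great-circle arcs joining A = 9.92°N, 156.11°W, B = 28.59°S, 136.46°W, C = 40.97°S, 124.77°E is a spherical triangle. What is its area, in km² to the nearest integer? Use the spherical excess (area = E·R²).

26018008 km²

Side lengths (central angles): a = 1.3565, b = 1.5434, c = 0.7494 rad; semiperimeter s = 1.8246.
By l'Huilier's theorem, tan(E/4) = √[tan(s/2) tan((s−a)/2) tan((s−b)/2) tan((s−c)/2)], giving spherical excess E = 0.6396 rad.
Area = E·R² = 0.6396 × (6378.14)² ≈ 26018008 km².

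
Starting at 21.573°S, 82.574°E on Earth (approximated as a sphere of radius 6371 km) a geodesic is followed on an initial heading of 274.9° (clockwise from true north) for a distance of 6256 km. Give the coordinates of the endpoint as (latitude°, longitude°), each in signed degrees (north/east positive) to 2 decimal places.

-7.94°, 25.79°

Angular distance δ = d/R = 6256/6371 = 0.98195 rad; initial bearing θ = 4.7979 rad.
sin φ₂ = sin φ₁ cos δ + cos φ₁ sin δ cos θ = (-0.3677)(0.5554) + (0.9299)(0.8316)(0.0854) = -0.1382, so φ₂ = -7.94°.
Δλ = atan2(sin θ sin δ cos φ₁, cos δ − sin φ₁ sin φ₂) = atan2(-0.7705, 0.5046) = -56.779°.
λ₂ = 82.574° − 56.779° = 25.79°.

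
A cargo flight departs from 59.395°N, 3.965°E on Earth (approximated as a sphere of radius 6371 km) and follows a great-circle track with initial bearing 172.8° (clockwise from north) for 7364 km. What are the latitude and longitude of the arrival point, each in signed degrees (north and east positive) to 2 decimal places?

Angular distance δ = d/R = 7364/6371 = 1.15586 rad; initial bearing θ = 3.0159 rad.
sin φ₂ = sin φ₁ cos δ + cos φ₁ sin δ cos θ = (0.8607)(0.4031) + (0.5091)(0.9151)(-0.9921) = -0.1153, so φ₂ = -6.62°.
Δλ = atan2(sin θ sin δ cos φ₁, cos δ − sin φ₁ sin φ₂) = atan2(0.0584, 0.5023) = 6.631°.
λ₂ = 3.965° + 6.631° = 10.60°.

-6.62°, 10.60°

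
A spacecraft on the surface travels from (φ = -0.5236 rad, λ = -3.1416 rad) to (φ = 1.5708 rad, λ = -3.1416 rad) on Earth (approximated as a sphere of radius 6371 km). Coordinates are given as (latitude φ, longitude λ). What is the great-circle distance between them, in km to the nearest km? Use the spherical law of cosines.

13343 km

Let φ₁ = -0.5236 rad, φ₂ = 1.5708 rad, and Δλ = 0.0000 rad.
cos c = sin φ₁ sin φ₂ + cos φ₁ cos φ₂ cos Δλ = (-0.5000)(1.0000) + (0.8660)(-0.0000)(1.0000) = -0.50000,
so c = arccos(-0.50000) = 2.09440 rad.
Distance = R·c = 6371 × 2.0944 ≈ 13343 km.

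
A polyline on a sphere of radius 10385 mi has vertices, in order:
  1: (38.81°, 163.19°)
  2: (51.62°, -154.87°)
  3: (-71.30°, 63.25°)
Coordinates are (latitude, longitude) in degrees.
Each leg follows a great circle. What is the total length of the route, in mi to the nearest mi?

Leg 1→2: central angle 0.5526 rad, distance 5738.4 mi.
Leg 2→3: central angle 2.6886 rad, distance 27920.9 mi.
Total: 5738.4 + 27920.9 ≈ 33659 mi.

33659 mi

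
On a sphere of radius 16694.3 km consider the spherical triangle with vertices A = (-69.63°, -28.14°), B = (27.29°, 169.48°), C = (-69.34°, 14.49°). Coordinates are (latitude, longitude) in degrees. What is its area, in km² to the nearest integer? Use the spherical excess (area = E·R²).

Side lengths (central angles): a = 2.3648, b = 0.2555, c = 2.3813 rad; semiperimeter s = 2.5008.
By l'Huilier's theorem, tan(E/4) = √[tan(s/2) tan((s−a)/2) tan((s−b)/2) tan((s−c)/2)], giving spherical excess E = 0.6339 rad.
Area = E·R² = 0.6339 × (16694.3)² ≈ 176666857 km².

176666857 km²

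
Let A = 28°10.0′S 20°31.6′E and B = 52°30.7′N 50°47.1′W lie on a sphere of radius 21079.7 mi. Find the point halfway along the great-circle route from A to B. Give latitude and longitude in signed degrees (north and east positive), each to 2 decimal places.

14.75°, -7.64°

The central angle between A and B is δ = 1.7748 rad.
With f = 0.5, the slerp weights are sin((1−f)δ)/sin δ = 0.7919 and sin(fδ)/sin δ = 0.7919.
Weighted sum of the unit vectors: (0.7919)·(0.8256,0.3091,-0.4720) + (0.7919)·(0.3848,-0.4715,0.7935) = (0.9585, -0.1286, 0.2545).
Converting back: φ = atan2(z, √(x²+y²)) = 14.75°, λ = atan2(y, x) = -7.64°.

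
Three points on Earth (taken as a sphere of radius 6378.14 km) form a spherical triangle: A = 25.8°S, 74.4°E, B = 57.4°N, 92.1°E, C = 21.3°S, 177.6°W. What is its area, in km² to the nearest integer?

76696023 km²

Side lengths (central angles): a = 1.8846, b = 1.6721, c = 1.4752 rad; semiperimeter s = 2.5159.
By l'Huilier's theorem, tan(E/4) = √[tan(s/2) tan((s−a)/2) tan((s−b)/2) tan((s−c)/2)], giving spherical excess E = 1.8853 rad.
Area = E·R² = 1.8853 × (6378.14)² ≈ 76696023 km².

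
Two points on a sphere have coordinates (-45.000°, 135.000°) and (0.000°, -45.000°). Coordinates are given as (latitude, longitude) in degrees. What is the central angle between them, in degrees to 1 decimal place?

135.0°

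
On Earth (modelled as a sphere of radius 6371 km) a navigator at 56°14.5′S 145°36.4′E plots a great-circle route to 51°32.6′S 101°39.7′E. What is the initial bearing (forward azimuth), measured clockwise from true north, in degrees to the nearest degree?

262°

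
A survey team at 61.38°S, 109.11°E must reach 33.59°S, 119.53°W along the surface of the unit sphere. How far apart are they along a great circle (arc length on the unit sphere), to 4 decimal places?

In radians: φ₁ = -1.0713, φ₂ = -0.5863, Δλ = 131.360° = 2.2927 rad.
Haversine: a = sin²(Δφ/2) + cos φ₁ cos φ₂ sin²(Δλ/2) = 0.0577 + (0.4790)(0.8330)(0.8304) = 0.38901.
Central angle c = 2·arcsin(√a) = 1.34695 rad.
On the unit sphere the arc length equals the central angle: 1.3469.

1.3469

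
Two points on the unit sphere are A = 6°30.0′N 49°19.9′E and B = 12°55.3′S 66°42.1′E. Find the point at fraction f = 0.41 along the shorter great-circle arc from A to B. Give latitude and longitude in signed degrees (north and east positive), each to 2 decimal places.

-1.49°, 56.39°

The central angle between A and B is δ = 0.4535 rad.
With f = 0.41, the slerp weights are sin((1−f)δ)/sin δ = 0.6035 and sin(fδ)/sin δ = 0.4220.
Weighted sum of the unit vectors: (0.6035)·(0.6475,0.7536,0.1132) + (0.4220)·(0.3855,0.8952,-0.2236) = (0.5534, 0.8325, -0.0260).
Converting back: φ = atan2(z, √(x²+y²)) = -1.49°, λ = atan2(y, x) = 56.39°.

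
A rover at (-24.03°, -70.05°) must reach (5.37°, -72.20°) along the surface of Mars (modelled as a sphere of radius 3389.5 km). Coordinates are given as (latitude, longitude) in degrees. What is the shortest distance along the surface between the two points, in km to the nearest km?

With latitudes φ₁ = -24.030°, φ₂ = 5.370° and longitude difference Δλ = -2.150°:
Haversine: a = sin²(Δφ/2) + cos φ₁ cos φ₂ sin²(Δλ/2) = 0.0644 + (0.9133)(0.9956)(0.0004) = 0.06471.
Central angle c = 2·arcsin(√a) = 0.51443 rad.
Distance = R·c = 3389.5 × 0.5144 ≈ 1744 km.

1744 km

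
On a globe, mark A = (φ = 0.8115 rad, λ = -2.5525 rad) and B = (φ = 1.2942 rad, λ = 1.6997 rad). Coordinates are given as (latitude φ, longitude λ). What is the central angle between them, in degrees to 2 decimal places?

52.10°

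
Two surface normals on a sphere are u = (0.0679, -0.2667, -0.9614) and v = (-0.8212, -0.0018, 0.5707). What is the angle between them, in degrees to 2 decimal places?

u·v = -0.6040; |u| = 1.0000, |v| = 1.0000.
cos θ = (u·v)/(|u||v|) = -0.6039, so θ = 127.15°.

127.15°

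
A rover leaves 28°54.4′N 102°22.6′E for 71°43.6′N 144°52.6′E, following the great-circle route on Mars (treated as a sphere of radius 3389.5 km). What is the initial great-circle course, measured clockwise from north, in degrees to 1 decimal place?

16.4°

With φ₁ = 0.5045, φ₂ = 1.2519, Δλ = 0.7418 rad, the forward-azimuth formula gives
θ = atan2( sin Δλ cos φ₂ , cos φ₁ sin φ₂ − sin φ₁ cos φ₂ cos Δλ ) = atan2(0.2118, 0.7195) = 16.40°.
So the initial bearing is 16.4°.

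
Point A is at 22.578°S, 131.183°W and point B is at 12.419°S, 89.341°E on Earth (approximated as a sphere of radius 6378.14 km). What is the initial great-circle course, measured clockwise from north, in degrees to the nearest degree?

233°

With φ₁ = -0.3941, φ₂ = -0.2168, Δλ = -2.4343 rad, the forward-azimuth formula gives
θ = atan2( sin Δλ cos φ₂ , cos φ₁ sin φ₂ − sin φ₁ cos φ₂ cos Δλ ) = atan2(-0.6346, -0.4836) = -127.31°.
Adding 360° brings this into [0°, 360°): 233°.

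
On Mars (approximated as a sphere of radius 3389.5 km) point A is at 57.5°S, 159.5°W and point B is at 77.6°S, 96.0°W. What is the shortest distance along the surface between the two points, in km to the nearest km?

Let φ₁ = -1.0036 rad, φ₂ = -1.3544 rad, and Δλ = 1.1083 rad.
cos c = sin φ₁ sin φ₂ + cos φ₁ cos φ₂ cos Δλ = (-0.8434)(-0.9767) + (0.5373)(0.2147)(0.4462) = 0.87520,
so c = arccos(0.87520) = 0.50495 rad.
Distance = R·c = 3389.5 × 0.5050 ≈ 1712 km.

1712 km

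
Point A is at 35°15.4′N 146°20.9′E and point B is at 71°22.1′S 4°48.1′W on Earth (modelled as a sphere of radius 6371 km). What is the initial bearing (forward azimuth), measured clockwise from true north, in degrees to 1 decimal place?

194.1°

With φ₁ = 0.6153, φ₂ = -1.2456, Δλ = -2.6381 rad, the forward-azimuth formula gives
θ = atan2( sin Δλ cos φ₂ , cos φ₁ sin φ₂ − sin φ₁ cos φ₂ cos Δλ ) = atan2(-0.1542, -0.6122) = -165.87°.
Adding 360° brings this into [0°, 360°): 194.1°.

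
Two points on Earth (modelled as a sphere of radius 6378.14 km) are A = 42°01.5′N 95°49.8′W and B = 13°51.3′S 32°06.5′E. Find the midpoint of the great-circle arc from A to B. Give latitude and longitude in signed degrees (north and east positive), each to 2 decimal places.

Central angle δ = 2.2190 rad. Interpolating on the sphere with fraction f = 0.5:
P = [sin((1−f)δ)·A + sin(fδ)·B] / sin δ = 1.1233·A + 1.1233·B in Cartesian coordinates,
giving P = (0.8390, -0.2504, 0.4830), i.e. latitude 28.88°, longitude -16.62°.

28.88°, -16.62°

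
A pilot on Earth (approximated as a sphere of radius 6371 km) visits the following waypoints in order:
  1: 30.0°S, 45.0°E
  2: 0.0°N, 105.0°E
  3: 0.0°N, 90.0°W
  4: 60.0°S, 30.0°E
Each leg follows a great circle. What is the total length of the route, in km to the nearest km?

37119 km

Leg 1→2: central angle 1.1230 rad, distance 7154.4 km.
Leg 2→3: central angle 2.8798 rad, distance 18347.2 km.
Leg 3→4: central angle 1.8235 rad, distance 11617.4 km.
Total: 7154.4 + 18347.2 + 11617.4 ≈ 37119 km.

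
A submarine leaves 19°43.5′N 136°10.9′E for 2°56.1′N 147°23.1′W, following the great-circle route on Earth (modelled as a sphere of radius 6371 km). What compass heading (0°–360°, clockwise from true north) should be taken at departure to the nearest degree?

With φ₁ = 0.3443, φ₂ = 0.0512, Δλ = 1.3340 rad, the forward-azimuth formula gives
θ = atan2( sin Δλ cos φ₂ , cos φ₁ sin φ₂ − sin φ₁ cos φ₂ cos Δλ ) = atan2(0.9708, -0.0309) = 91.82°.
So the initial bearing is 92°.

92°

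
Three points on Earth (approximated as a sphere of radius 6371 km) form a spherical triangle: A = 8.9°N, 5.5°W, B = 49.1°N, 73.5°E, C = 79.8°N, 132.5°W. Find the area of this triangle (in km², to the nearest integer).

Side lengths (central angles): a = 0.8767, b = 1.5238, c = 1.3281 rad; semiperimeter s = 1.8643.
By l'Huilier's theorem, tan(E/4) = √[tan(s/2) tan((s−a)/2) tan((s−b)/2) tan((s−c)/2)], giving spherical excess E = 0.7319 rad.
Area = E·R² = 0.7319 × (6371)² ≈ 29705684 km².

29705684 km²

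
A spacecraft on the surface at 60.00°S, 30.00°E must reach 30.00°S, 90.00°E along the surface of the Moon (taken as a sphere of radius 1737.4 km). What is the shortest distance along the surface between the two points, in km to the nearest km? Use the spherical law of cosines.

1501 km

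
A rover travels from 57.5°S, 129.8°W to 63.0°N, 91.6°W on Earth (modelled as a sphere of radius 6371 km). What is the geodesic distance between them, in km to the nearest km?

13793 km

Let φ₁ = -1.0036 rad, φ₂ = 1.0996 rad, and Δλ = 0.6667 rad.
cos c = sin φ₁ sin φ₂ + cos φ₁ cos φ₂ cos Δλ = (-0.8434)(0.8910) + (0.5373)(0.4540)(0.7859) = -0.55977,
so c = arccos(-0.55977) = 2.16491 rad.
Distance = R·c = 6371 × 2.1649 ≈ 13793 km.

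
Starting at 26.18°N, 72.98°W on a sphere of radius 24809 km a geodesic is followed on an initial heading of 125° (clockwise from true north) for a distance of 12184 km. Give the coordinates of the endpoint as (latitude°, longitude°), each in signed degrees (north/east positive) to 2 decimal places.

Angular distance δ = d/R = 12184/24809 = 0.49111 rad; initial bearing θ = 2.1817 rad.
sin φ₂ = sin φ₁ cos δ + cos φ₁ sin δ cos θ = (0.4412)(0.8818) + (0.8974)(0.4716)(-0.5736) = 0.1463, so φ₂ = 8.41°.
Δλ = atan2(sin θ sin δ cos φ₁, cos δ − sin φ₁ sin φ₂) = atan2(0.3467, 0.8173) = 22.987°.
λ₂ = -72.980° + 22.987° = -49.99°.

8.41°, -49.99°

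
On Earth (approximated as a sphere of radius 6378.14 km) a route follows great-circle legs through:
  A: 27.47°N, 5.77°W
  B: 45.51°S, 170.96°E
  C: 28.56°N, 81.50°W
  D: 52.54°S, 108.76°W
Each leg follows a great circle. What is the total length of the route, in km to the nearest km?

40974 km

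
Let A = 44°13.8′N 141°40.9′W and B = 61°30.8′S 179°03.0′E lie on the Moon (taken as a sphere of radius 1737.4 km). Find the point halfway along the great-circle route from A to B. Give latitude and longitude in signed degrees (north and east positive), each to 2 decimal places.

The central angle between A and B is δ = 1.9268 rad.
With f = 0.5, the slerp weights are sin((1−f)δ)/sin δ = 0.8760 and sin(fδ)/sin δ = 0.8760.
Weighted sum of the unit vectors: (0.8760)·(-0.5622,-0.4443,0.6975) + (0.8760)·(-0.4769,0.0079,-0.8789) = (-0.9103, -0.3823, -0.1589).
Converting back: φ = atan2(z, √(x²+y²)) = -9.14°, λ = atan2(y, x) = -157.22°.

-9.14°, -157.22°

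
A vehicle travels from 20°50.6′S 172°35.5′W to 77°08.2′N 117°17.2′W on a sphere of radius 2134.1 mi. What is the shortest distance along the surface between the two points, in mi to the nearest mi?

3844 mi

With latitudes φ₁ = -20.843°, φ₂ = 77.137° and longitude difference Δλ = 55.305°:
cos c = sin φ₁ sin φ₂ + cos φ₁ cos φ₂ cos Δλ = (-0.3558)(0.9749) + (0.9346)(0.2226)(0.5692) = -0.22846,
so c = arccos(-0.22846) = 1.80129 rad.
Distance = R·c = 2134.1 × 1.8013 ≈ 3844 mi.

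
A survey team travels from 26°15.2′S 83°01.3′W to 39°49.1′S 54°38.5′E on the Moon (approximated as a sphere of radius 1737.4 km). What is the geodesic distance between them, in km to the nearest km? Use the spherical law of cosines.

3125 km

Let φ₁ = -0.4582 rad, φ₂ = -0.6950 rad, and Δλ = 2.4027 rad.
cos c = sin φ₁ sin φ₂ + cos φ₁ cos φ₂ cos Δλ = (-0.4423)(-0.6404) + (0.8968)(0.7681)(-0.7392) = -0.22594,
so c = arccos(-0.22594) = 1.79871 rad.
Distance = R·c = 1737.4 × 1.7987 ≈ 3125 km.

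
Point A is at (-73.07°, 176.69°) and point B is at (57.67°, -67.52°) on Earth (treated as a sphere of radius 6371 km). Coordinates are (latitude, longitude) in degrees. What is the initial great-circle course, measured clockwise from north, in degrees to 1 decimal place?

Δλ = 115.790° = 2.0209 rad.
y = sin Δλ · cos φ₂ = (0.9004)(0.5348) = 0.4815
x = cos φ₁ sin φ₂ − sin φ₁ cos φ₂ cos Δλ = (0.2912)(0.8450) − (-0.9567)(0.5348)(-0.4351) = 0.0235
θ = atan2(y, x) = 87.21°, so the bearing is 87.2°.

87.2°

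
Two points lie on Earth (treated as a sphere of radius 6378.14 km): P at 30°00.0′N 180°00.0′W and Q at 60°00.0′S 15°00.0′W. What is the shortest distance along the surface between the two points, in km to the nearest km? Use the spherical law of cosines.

16514 km

With latitudes φ₁ = 30.000°, φ₂ = -60.000° and longitude difference Δλ = 165.000°:
cos c = sin φ₁ sin φ₂ + cos φ₁ cos φ₂ cos Δλ = (0.5000)(-0.8660) + (0.8660)(0.5000)(-0.9659) = -0.85127,
so c = arccos(-0.85127) = 2.58920 rad.
Distance = R·c = 6378.14 × 2.5892 ≈ 16514 km.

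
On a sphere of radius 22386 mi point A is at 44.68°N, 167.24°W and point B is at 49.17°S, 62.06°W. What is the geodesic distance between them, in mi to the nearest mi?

With latitudes φ₁ = 44.680°, φ₂ = -49.170° and longitude difference Δλ = 105.180°:
cos c = sin φ₁ sin φ₂ + cos φ₁ cos φ₂ cos Δλ = (0.7031)(-0.7567) + (0.7110)(0.6538)(-0.2619) = -0.65377,
so c = arccos(-0.65377) = 2.28335 rad.
Distance = R·c = 22386 × 2.2834 ≈ 51115 mi.

51115 mi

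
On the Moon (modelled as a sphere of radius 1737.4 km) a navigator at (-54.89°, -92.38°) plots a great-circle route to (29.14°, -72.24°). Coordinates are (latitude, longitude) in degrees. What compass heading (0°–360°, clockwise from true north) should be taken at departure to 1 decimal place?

Δλ = 20.140° = 0.3515 rad.
y = sin Δλ · cos φ₂ = (0.3443)(0.8734) = 0.3007
x = cos φ₁ sin φ₂ − sin φ₁ cos φ₂ cos Δλ = (0.5751)(0.4869) − (-0.8180)(0.8734)(0.9389) = 0.9509
θ = atan2(y, x) = 17.55°, so the bearing is 17.6°.

17.6°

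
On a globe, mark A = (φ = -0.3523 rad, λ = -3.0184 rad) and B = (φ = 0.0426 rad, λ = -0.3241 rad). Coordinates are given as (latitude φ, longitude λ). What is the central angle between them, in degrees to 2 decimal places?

149.34°

With latitudes φ₁ = -20.185°, φ₂ = 2.441° and longitude difference Δλ = 154.372°:
cos c = sin φ₁ sin φ₂ + cos φ₁ cos φ₂ cos Δλ = (-0.3451)(0.0426) + (0.9386)(0.9991)(-0.9016) = -0.86017,
so c = arccos(-0.86017) = 2.60640 rad.
So the angular separation is 149.34°.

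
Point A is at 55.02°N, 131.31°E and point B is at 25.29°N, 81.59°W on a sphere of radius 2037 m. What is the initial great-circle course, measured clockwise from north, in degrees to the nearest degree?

30°

Δλ = 147.100° = 2.5674 rad.
y = sin Δλ · cos φ₂ = (0.5432)(0.9042) = 0.4911
x = cos φ₁ sin φ₂ − sin φ₁ cos φ₂ cos Δλ = (0.5733)(0.4272) − (0.8194)(0.9042)(-0.8396) = 0.8669
θ = atan2(y, x) = 29.53°, so the bearing is 30°.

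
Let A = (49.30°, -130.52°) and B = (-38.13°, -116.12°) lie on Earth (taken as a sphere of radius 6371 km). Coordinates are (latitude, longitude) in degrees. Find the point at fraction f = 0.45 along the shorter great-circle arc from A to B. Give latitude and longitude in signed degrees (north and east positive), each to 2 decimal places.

Central angle δ = 1.5421 rad. Interpolating on the sphere with fraction f = 0.45:
P = [sin((1−f)δ)·A + sin(fδ)·B] / sin δ = 0.7504·A + 0.6398·B in Cartesian coordinates,
giving P = (-0.5395, -0.8239, 0.1738), i.e. latitude 10.01°, longitude -123.22°.

10.01°, -123.22°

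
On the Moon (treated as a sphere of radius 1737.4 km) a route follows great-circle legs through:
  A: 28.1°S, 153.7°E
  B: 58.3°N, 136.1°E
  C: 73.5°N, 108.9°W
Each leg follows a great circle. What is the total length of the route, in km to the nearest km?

3906 km

Leg A→B: central angle 1.5297 rad, distance 2657.7 km.
Leg B→C: central angle 0.7186 rad, distance 1248.6 km.
Total: 2657.7 + 1248.6 ≈ 3906 km.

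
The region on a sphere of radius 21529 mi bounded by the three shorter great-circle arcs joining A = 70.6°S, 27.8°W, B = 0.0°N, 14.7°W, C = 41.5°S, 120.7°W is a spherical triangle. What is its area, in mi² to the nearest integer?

323439777 mi²

Side lengths (central angles): a = 1.7787, b = 0.9117, c = 1.2414 rad; semiperimeter s = 1.9659.
By l'Huilier's theorem, tan(E/4) = √[tan(s/2) tan((s−a)/2) tan((s−b)/2) tan((s−c)/2)], giving spherical excess E = 0.6978 rad.
Area = E·R² = 0.6978 × (21529)² ≈ 323439777 mi².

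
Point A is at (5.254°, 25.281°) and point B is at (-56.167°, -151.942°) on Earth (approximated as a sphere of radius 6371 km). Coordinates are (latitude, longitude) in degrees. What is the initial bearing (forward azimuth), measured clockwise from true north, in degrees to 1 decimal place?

182.0°

With φ₁ = 0.0917, φ₂ = -0.9803, Δλ = -3.0931 rad, the forward-azimuth formula gives
θ = atan2( sin Δλ cos φ₂ , cos φ₁ sin φ₂ − sin φ₁ cos φ₂ cos Δλ ) = atan2(-0.0270, -0.7762) = -178.01°.
Adding 360° brings this into [0°, 360°): 182.0°.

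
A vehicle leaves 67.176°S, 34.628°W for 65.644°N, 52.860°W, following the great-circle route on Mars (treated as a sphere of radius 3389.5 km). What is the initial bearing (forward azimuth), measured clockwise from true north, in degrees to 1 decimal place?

349.8°

Δλ = -18.232° = -0.3182 rad.
y = sin Δλ · cos φ₂ = (-0.3129)(0.4124) = -0.1290
x = cos φ₁ sin φ₂ − sin φ₁ cos φ₂ cos Δλ = (0.3879)(0.9110) − (-0.9217)(0.4124)(0.9498) = 0.7144
θ = atan2(y, x) = -10.24°; adding 360° gives 349.8°.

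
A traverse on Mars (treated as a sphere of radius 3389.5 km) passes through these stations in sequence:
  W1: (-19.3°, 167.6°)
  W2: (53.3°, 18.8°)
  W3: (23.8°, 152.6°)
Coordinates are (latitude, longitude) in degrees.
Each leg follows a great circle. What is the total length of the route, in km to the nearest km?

13696 km

Leg W1→W2: central angle 2.4150 rad, distance 8185.7 km.
Leg W2→W3: central angle 1.6257 rad, distance 5510.4 km.
Total: 8185.7 + 5510.4 ≈ 13696 km.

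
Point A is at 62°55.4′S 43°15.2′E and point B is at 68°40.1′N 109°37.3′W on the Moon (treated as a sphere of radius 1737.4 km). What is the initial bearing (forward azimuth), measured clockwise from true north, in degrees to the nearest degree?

Δλ = -152.875° = -2.6682 rad.
y = sin Δλ · cos φ₂ = (-0.4559)(0.3638) = -0.1659
x = cos φ₁ sin φ₂ − sin φ₁ cos φ₂ cos Δλ = (0.4552)(0.9315) − (-0.8904)(0.3638)(-0.8900) = 0.1357
θ = atan2(y, x) = -50.70°; adding 360° gives 309°.

309°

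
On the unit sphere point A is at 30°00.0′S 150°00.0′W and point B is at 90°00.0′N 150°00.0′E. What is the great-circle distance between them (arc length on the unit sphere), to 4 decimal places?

Let φ₁ = -0.5236 rad, φ₂ = 1.5708 rad, and Δλ = -1.0472 rad.
cos c = sin φ₁ sin φ₂ + cos φ₁ cos φ₂ cos Δλ = (-0.5000)(1.0000) + (0.8660)(0.0000)(0.5000) = -0.50000,
so c = arccos(-0.50000) = 2.09440 rad.
On the unit sphere the arc length equals the central angle: 2.0944.

2.0944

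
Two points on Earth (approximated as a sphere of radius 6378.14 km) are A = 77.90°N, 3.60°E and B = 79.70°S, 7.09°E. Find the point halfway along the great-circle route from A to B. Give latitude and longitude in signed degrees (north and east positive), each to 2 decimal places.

-0.90°, 5.21°

The central angle between A and B is δ = 2.7508 rad.
With f = 0.5, the slerp weights are sin((1−f)δ)/sin δ = 2.5754 and sin(fδ)/sin δ = 2.5754.
Weighted sum of the unit vectors: (2.5754)·(0.2092,0.0132,0.9778) + (2.5754)·(0.1774,0.0221,-0.9839) = (0.9958, 0.0907, -0.0157).
Converting back: φ = atan2(z, √(x²+y²)) = -0.90°, λ = atan2(y, x) = 5.21°.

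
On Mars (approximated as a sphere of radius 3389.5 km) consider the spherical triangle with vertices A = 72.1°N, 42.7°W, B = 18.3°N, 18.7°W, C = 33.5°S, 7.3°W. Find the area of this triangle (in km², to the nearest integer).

Side lengths (central angles): a = 0.9238, b = 1.8926, c = 0.9699 rad; semiperimeter s = 1.8932.
By l'Huilier's theorem, tan(E/4) = √[tan(s/2) tan((s−a)/2) tan((s−b)/2) tan((s−c)/2)], giving spherical excess E = 0.0397 rad.
Area = E·R² = 0.0397 × (3389.5)² ≈ 456354 km².

456354 km²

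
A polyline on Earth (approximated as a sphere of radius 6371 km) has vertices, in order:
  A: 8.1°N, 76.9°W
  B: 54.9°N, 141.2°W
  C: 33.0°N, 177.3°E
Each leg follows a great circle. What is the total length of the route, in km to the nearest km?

11674 km

Leg A→B: central angle 1.2002 rad, distance 7646.6 km.
Leg B→C: central angle 0.6321 rad, distance 4027.3 km.
Total: 7646.6 + 4027.3 ≈ 11674 km.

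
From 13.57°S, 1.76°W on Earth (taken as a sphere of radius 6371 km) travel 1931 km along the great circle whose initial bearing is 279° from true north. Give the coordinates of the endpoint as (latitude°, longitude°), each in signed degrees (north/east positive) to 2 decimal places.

Angular distance δ = d/R = 1931/6371 = 0.30309 rad; initial bearing θ = 4.8695 rad.
sin φ₂ = sin φ₁ cos δ + cos φ₁ sin δ cos θ = (-0.2346)(0.9544) + (0.9721)(0.2985)(0.1564) = -0.1786, so φ₂ = -10.29°.
Δλ = atan2(sin θ sin δ cos φ₁, cos δ − sin φ₁ sin φ₂) = atan2(-0.2866, 0.9125) = -17.434°.
λ₂ = -1.760° − 17.434° = -19.19°.

-10.29°, -19.19°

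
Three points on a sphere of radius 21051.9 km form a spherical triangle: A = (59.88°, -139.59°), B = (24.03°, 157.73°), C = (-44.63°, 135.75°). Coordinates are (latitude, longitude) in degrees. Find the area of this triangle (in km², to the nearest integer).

148340763 km²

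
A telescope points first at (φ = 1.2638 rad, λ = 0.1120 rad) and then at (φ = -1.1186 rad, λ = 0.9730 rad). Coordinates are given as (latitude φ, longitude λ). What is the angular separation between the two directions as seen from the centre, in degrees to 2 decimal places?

With latitudes φ₁ = 72.410°, φ₂ = -64.091° and longitude difference Δλ = 49.332°:
cos c = sin φ₁ sin φ₂ + cos φ₁ cos φ₂ cos Δλ = (0.9532)(-0.8995) + (0.3022)(0.4369)(0.6517) = -0.77139,
so c = arccos(-0.77139) = 2.45181 rad.
So the angular separation is 140.48°.

140.48°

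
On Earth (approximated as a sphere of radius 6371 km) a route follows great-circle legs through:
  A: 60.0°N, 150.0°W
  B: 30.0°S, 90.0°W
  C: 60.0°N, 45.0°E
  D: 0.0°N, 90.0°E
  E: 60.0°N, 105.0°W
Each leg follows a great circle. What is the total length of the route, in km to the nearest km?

47629 km

Leg A→B: central angle 1.7890 rad, distance 11397.9 km.
Leg B→C: central angle 2.4027 rad, distance 15307.5 km.
Leg C→D: central angle 1.2094 rad, distance 7705.3 km.
Leg D→E: central angle 2.0748 rad, distance 13218.8 km.
Total: 11397.9 + 15307.5 + 7705.3 + 13218.8 ≈ 47629 km.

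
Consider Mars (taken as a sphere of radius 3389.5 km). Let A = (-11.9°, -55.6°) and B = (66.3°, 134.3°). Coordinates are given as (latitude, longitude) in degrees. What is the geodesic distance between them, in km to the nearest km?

With latitudes φ₁ = -11.900°, φ₂ = 66.300° and longitude difference Δλ = -170.100°:
cos c = sin φ₁ sin φ₂ + cos φ₁ cos φ₂ cos Δλ = (-0.2062)(0.9157) + (0.9785)(0.4019)(-0.9851) = -0.57627,
so c = arccos(-0.57627) = 2.18495 rad.
Distance = R·c = 3389.5 × 2.1849 ≈ 7406 km.

7406 km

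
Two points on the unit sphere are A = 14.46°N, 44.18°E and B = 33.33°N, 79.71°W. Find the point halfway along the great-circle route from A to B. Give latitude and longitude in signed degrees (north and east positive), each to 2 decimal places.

43.02°, -9.90°

The central angle between A and B is δ = 1.8901 rad.
With f = 0.5, the slerp weights are sin((1−f)δ)/sin δ = 0.8537 and sin(fδ)/sin δ = 0.8537.
Weighted sum of the unit vectors: (0.8537)·(0.6944,0.6748,0.2497) + (0.8537)·(0.1492,-0.8221,0.5495) = (0.7202, -0.1257, 0.6822).
Converting back: φ = atan2(z, √(x²+y²)) = 43.02°, λ = atan2(y, x) = -9.90°.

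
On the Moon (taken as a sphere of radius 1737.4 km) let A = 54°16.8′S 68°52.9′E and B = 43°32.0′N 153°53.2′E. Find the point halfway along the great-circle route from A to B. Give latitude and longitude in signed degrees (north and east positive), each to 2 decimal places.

Central angle δ = 2.1204 rad. Interpolating on the sphere with fraction f = 0.5:
P = [sin((1−f)δ)·A + sin(fδ)·B] / sin δ = 1.0231·A + 1.0231·B in Cartesian coordinates,
giving P = (-0.4508, 0.8837, -0.1260), i.e. latitude -7.24°, longitude 117.03°.

-7.24°, 117.03°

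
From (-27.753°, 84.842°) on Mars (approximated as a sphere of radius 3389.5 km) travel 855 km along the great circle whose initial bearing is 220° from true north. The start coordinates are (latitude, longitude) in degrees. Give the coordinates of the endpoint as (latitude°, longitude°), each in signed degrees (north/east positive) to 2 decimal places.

Angular distance δ = d/R = 855/3389.5 = 0.25225 rad; initial bearing θ = 3.8397 rad.
sin φ₂ = sin φ₁ cos δ + cos φ₁ sin δ cos θ = (-0.4657)(0.9684) + (0.8850)(0.2496)(-0.7660) = -0.6201, so φ₂ = -38.33°.
Δλ = atan2(sin θ sin δ cos φ₁, cos δ − sin φ₁ sin φ₂) = atan2(-0.1420, 0.6796) = -11.800°.
λ₂ = 84.842° − 11.800° = 73.04°.

-38.33°, 73.04°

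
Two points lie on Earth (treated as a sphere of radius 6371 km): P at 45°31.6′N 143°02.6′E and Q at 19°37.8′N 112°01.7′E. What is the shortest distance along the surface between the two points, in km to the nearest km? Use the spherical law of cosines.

Let φ₁ = 0.7946 rad, φ₂ = 0.3426 rad, and Δλ = -0.5413 rad.
cos c = sin φ₁ sin φ₂ + cos φ₁ cos φ₂ cos Δλ = (0.7136)(0.3359) + (0.7006)(0.9419)(0.8570) = 0.80524,
so c = arccos(0.80524) = 0.63471 rad.
Distance = R·c = 6371 × 0.6347 ≈ 4044 km.

4044 km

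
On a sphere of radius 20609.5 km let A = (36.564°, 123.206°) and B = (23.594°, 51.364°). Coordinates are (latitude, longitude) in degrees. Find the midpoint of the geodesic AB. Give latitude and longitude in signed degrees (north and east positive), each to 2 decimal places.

35.54°, 84.55°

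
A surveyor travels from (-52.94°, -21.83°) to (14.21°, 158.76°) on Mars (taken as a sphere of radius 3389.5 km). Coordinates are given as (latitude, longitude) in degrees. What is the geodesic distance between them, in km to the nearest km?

8357 km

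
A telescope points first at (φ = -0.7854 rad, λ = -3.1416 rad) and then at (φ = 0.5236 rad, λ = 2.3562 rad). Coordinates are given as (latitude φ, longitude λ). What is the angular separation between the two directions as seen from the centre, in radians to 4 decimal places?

1.4913 rad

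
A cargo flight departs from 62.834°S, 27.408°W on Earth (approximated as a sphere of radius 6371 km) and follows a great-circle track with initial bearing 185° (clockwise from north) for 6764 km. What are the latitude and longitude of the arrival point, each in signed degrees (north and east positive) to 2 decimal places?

-56.18°, 160.45°

Angular distance δ = d/R = 6764/6371 = 1.06169 rad; initial bearing θ = 3.2289 rad.
sin φ₂ = sin φ₁ cos δ + cos φ₁ sin δ cos θ = (-0.8897)(0.4874) + (0.4566)(0.8732)(-0.9962) = -0.8308, so φ₂ = -56.18°.
Δλ = atan2(sin θ sin δ cos φ₁, cos δ − sin φ₁ sin φ₂) = atan2(-0.0347, -0.2517) = -172.141°.
λ₂ = -27.408° − 172.141° = -199.55° → 160.45° after wrapping to (−180°, 180°].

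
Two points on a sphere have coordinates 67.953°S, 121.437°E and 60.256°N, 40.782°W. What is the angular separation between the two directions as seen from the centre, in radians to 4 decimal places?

2.9521 rad

In radians: φ₁ = -1.1860, φ₂ = 1.0517, Δλ = -162.219° = -2.8313 rad.
cos c = sin φ₁ sin φ₂ + cos φ₁ cos φ₂ cos Δλ = (-0.9269)(0.8683) + (0.3754)(0.4961)(-0.9522) = -0.98209,
so c = arccos(-0.98209) = 2.95207 rad.
So the angular separation is 2.9521 rad.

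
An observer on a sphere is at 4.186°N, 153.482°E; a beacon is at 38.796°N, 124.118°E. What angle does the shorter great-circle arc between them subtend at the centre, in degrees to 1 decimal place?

43.7°

With latitudes φ₁ = 4.186°, φ₂ = 38.796° and longitude difference Δλ = -29.364°:
cos c = sin φ₁ sin φ₂ + cos φ₁ cos φ₂ cos Δλ = (0.0730)(0.6265) + (0.9973)(0.7794)(0.8715) = 0.72317,
so c = arccos(0.72317) = 0.76241 rad.
So the angular separation is 43.7°.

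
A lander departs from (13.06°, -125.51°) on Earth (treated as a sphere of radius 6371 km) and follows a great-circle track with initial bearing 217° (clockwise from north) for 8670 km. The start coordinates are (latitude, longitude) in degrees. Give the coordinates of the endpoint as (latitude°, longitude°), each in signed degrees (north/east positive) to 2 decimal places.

-45.55°, 177.30°

Angular distance δ = d/R = 8670/6371 = 1.36085 rad; initial bearing θ = 3.7874 rad.
sin φ₂ = sin φ₁ cos δ + cos φ₁ sin δ cos θ = (0.2260)(0.2084) + (0.9741)(0.9780)(-0.7986) = -0.7138, so φ₂ = -45.55°.
Δλ = atan2(sin θ sin δ cos φ₁, cos δ − sin φ₁ sin φ₂) = atan2(-0.5734, 0.3697) = -57.187°.
λ₂ = -125.510° − 57.187° = -182.70° → 177.30° after wrapping to (−180°, 180°].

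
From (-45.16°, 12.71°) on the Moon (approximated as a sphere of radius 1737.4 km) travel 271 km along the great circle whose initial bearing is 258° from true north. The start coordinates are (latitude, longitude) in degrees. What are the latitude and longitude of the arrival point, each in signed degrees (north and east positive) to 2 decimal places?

-46.32°, -0.00°

Angular distance δ = d/R = 271/1737.4 = 0.15598 rad; initial bearing θ = 4.5029 rad.
sin φ₂ = sin φ₁ cos δ + cos φ₁ sin δ cos θ = (-0.7091)(0.9879) + (0.7051)(0.1553)(-0.2079) = -0.7232, so φ₂ = -46.32°.
Δλ = atan2(sin θ sin δ cos φ₁, cos δ − sin φ₁ sin φ₂) = atan2(-0.1071, 0.4750) = -12.711°.
λ₂ = 12.710° − 12.711° = -0.00°.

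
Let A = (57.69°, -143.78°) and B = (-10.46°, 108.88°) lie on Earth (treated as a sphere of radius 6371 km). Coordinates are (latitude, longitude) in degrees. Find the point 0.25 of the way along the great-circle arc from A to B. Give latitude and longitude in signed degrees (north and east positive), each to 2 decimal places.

52.32°, 169.02°

Central angle δ = 1.8861 rad. Interpolating on the sphere with fraction f = 0.25:
P = [sin((1−f)δ)·A + sin(fδ)·B] / sin δ = 1.0390·A + 0.4778·B in Cartesian coordinates,
giving P = (-0.6001, 0.1164, 0.7914), i.e. latitude 52.32°, longitude 169.02°.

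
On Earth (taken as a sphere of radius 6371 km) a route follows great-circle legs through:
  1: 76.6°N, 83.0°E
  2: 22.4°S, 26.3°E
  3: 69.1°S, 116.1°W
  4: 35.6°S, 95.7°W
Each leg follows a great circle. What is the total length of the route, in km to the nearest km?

24971 km

Leg 1→2: central angle 1.8266 rad, distance 11637.5 km.
Leg 2→3: central angle 1.4760 rad, distance 9403.4 km.
Leg 3→4: central angle 0.6169 rad, distance 3930.1 km.
Total: 11637.5 + 9403.4 + 3930.1 ≈ 24971 km.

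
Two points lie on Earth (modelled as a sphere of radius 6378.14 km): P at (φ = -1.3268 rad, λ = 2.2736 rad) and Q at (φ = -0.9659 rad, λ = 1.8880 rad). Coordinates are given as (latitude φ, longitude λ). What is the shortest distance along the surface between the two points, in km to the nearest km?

2478 km

With latitudes φ₁ = -76.020°, φ₂ = -55.342° and longitude difference Δλ = -22.093°:
Haversine: a = sin²(Δφ/2) + cos φ₁ cos φ₂ sin²(Δλ/2) = 0.0322 + (0.2416)(0.5687)(0.0367) = 0.03725.
Central angle c = 2·arcsin(√a) = 0.38846 rad.
Distance = R·c = 6378.14 × 0.3885 ≈ 2478 km.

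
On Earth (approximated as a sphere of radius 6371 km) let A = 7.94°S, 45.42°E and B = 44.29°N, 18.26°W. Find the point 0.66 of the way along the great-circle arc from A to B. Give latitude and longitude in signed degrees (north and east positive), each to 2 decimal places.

29.60°, 9.38°

The central angle between A and B is δ = 1.3512 rad.
With f = 0.66, the slerp weights are sin((1−f)δ)/sin δ = 0.4543 and sin(fδ)/sin δ = 0.7973.
Weighted sum of the unit vectors: (0.4543)·(0.6952,0.7054,-0.1381) + (0.7973)·(0.6798,-0.2243,0.6983) = (0.8578, 0.1417, 0.4940).
Converting back: φ = atan2(z, √(x²+y²)) = 29.60°, λ = atan2(y, x) = 9.38°.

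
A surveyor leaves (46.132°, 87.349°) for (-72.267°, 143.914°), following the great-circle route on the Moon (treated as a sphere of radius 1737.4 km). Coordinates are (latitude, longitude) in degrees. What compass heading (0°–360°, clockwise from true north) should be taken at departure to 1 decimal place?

With φ₁ = 0.8052, φ₂ = -1.2613, Δλ = 0.9872 rad, the forward-azimuth formula gives
θ = atan2( sin Δλ cos φ₂ , cos φ₁ sin φ₂ − sin φ₁ cos φ₂ cos Δλ ) = atan2(0.2542, -0.7811) = 161.97°.
So the initial bearing is 162.0°.

162.0°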